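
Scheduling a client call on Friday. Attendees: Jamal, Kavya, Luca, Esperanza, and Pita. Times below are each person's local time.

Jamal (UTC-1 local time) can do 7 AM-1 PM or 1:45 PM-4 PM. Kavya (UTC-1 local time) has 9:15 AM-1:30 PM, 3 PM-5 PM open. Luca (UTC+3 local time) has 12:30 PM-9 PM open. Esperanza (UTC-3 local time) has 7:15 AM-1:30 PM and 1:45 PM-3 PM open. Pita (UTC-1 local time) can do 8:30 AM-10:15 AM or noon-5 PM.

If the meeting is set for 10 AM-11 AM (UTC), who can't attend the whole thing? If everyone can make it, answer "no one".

Jamal in UTC: 08:00-14:00, 14:45-17:00 (add 1h to convert from UTC-1).
Kavya in UTC: 10:15-14:30, 16:00-18:00 (add 1h to convert from UTC-1).
Luca in UTC: 09:30-18:00 (subtract 3h to convert from UTC+3).
Esperanza in UTC: 10:15-16:30, 16:45-18:00 (add 3h to convert from UTC-3).
Pita in UTC: 09:30-11:15, 13:00-18:00 (add 1h to convert from UTC-1).
Jamal: free for 10:00-11:00. Kavya: not fully free for 10:00-11:00. Luca: free for 10:00-11:00. Esperanza: not fully free for 10:00-11:00. Pita: free for 10:00-11:00.

Esperanza, Kavya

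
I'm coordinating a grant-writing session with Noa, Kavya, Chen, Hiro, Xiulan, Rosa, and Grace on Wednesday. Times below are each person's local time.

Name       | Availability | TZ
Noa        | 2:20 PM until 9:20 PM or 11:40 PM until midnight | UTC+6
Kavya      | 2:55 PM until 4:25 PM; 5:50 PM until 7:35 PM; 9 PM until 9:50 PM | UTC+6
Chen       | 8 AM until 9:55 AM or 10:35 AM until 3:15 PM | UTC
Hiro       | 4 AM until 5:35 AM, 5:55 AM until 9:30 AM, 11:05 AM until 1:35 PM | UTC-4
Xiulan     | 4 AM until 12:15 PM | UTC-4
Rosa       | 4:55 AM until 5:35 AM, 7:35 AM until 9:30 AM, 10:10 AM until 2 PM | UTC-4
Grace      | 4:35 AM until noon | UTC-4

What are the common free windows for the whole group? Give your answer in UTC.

Noa in UTC: 08:20-15:20, 17:40-18:00 (subtract 6h to convert from UTC+6).
Kavya in UTC: 08:55-10:25, 11:50-13:35, 15:00-15:50 (subtract 6h to convert from UTC+6).
Chen in UTC: 08:00-09:55, 10:35-15:15.
Hiro in UTC: 08:00-09:35, 09:55-13:30, 15:05-17:35 (add 4h to convert from UTC-4).
Xiulan in UTC: 08:00-16:15 (add 4h to convert from UTC-4).
Rosa in UTC: 08:55-09:35, 11:35-13:30, 14:10-18:00 (add 4h to convert from UTC-4).
Grace in UTC: 08:35-16:00 (add 4h to convert from UTC-4).
Noa ∩ Kavya: 08:55-10:25, 11:50-13:35, 15:00-15:20.
Noa ∩ Kavya ∩ Chen: 08:55-09:55, 11:50-13:35, 15:00-15:15.
Noa ∩ Kavya ∩ Chen ∩ Hiro: 08:55-09:35, 11:50-13:30, 15:05-15:15.
Noa ∩ Kavya ∩ Chen ∩ Hiro ∩ Xiulan: 08:55-09:35, 11:50-13:30, 15:05-15:15.
Noa ∩ Kavya ∩ Chen ∩ Hiro ∩ Xiulan ∩ Rosa: 08:55-09:35, 11:50-13:30, 15:05-15:15.
Noa ∩ Kavya ∩ Chen ∩ Hiro ∩ Xiulan ∩ Rosa ∩ Grace: 08:55-09:35, 11:50-13:30, 15:05-15:15.

08:55-09:35, 11:50-13:30, 15:05-15:15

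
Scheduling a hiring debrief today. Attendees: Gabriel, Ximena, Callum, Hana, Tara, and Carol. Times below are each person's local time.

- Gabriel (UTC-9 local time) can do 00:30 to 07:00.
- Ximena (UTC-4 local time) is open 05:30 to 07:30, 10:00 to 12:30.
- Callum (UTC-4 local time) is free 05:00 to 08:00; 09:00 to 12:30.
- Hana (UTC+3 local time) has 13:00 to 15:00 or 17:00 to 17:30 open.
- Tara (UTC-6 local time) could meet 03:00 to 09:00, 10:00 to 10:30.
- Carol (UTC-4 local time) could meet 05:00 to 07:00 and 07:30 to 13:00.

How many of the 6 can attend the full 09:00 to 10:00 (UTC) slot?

3

Gabriel in UTC: 09:30-16:00 (add 9h to convert from UTC-9).
Ximena in UTC: 09:30-11:30, 14:00-16:30 (add 4h to convert from UTC-4).
Callum in UTC: 09:00-12:00, 13:00-16:30 (add 4h to convert from UTC-4).
Hana in UTC: 10:00-12:00, 14:00-14:30 (subtract 3h to convert from UTC+3).
Tara in UTC: 09:00-15:00, 16:00-16:30 (add 6h to convert from UTC-6).
Carol in UTC: 09:00-11:00, 11:30-17:00 (add 4h to convert from UTC-4).
Callum, Tara, and Carol can make the full 09:00-10:00 slot — that's 3.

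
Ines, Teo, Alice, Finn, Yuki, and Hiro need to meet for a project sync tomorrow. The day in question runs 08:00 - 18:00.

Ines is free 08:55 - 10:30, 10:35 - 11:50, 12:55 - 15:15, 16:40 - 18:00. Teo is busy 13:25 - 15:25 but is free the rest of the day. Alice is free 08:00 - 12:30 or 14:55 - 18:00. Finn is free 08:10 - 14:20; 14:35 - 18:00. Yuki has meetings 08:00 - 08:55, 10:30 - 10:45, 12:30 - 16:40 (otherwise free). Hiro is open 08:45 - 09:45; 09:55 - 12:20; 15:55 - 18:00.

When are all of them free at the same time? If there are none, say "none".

Ines free: 08:55-10:30, 10:35-11:50, 12:55-15:15, 16:40-18:00.
Teo free: 08:00-13:25, 15:25-18:00 (invert busy blocks within the working day).
Alice free: 08:00-12:30, 14:55-18:00.
Finn free: 08:10-14:20, 14:35-18:00.
Yuki free: 08:55-10:30, 10:45-12:30, 16:40-18:00 (invert busy blocks within the working day).
Hiro free: 08:45-09:45, 09:55-12:20, 15:55-18:00.
Ines ∩ Teo: 08:55-10:30, 10:35-11:50, 12:55-13:25, 16:40-18:00.
Ines ∩ Teo ∩ Alice: 08:55-10:30, 10:35-11:50, 16:40-18:00.
Ines ∩ Teo ∩ Alice ∩ Finn: 08:55-10:30, 10:35-11:50, 16:40-18:00.
Ines ∩ Teo ∩ Alice ∩ Finn ∩ Yuki: 08:55-10:30, 10:45-11:50, 16:40-18:00.
Ines ∩ Teo ∩ Alice ∩ Finn ∩ Yuki ∩ Hiro: 08:55-09:45, 09:55-10:30, 10:45-11:50, 16:40-18:00.

08:55-09:45, 09:55-10:30, 10:45-11:50, 16:40-18:00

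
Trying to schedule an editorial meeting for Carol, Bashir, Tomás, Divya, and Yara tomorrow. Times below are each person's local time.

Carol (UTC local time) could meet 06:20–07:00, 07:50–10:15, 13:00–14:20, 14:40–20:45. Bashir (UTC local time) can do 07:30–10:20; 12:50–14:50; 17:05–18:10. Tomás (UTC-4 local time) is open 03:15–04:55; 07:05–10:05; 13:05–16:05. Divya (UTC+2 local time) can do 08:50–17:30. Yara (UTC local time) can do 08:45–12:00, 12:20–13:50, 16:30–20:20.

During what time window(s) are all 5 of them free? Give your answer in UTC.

08:45-08:55, 13:00-13:50

Carol in UTC: 06:20-07:00, 07:50-10:15, 13:00-14:20, 14:40-20:45.
Bashir in UTC: 07:30-10:20, 12:50-14:50, 17:05-18:10.
Tomás in UTC: 07:15-08:55, 11:05-14:05, 17:05-20:05 (add 4h to convert from UTC-4).
Divya in UTC: 06:50-15:30 (subtract 2h to convert from UTC+2).
Yara in UTC: 08:45-12:00, 12:20-13:50, 16:30-20:20.
Carol ∩ Bashir: 07:50-10:15, 13:00-14:20, 14:40-14:50, 17:05-18:10.
Carol ∩ Bashir ∩ Tomás: 07:50-08:55, 13:00-14:05, 17:05-18:10.
Carol ∩ Bashir ∩ Tomás ∩ Divya: 07:50-08:55, 13:00-14:05.
Carol ∩ Bashir ∩ Tomás ∩ Divya ∩ Yara: 08:45-08:55, 13:00-13:50.
So the common availability across everyone is 08:45-08:55, 13:00-13:50.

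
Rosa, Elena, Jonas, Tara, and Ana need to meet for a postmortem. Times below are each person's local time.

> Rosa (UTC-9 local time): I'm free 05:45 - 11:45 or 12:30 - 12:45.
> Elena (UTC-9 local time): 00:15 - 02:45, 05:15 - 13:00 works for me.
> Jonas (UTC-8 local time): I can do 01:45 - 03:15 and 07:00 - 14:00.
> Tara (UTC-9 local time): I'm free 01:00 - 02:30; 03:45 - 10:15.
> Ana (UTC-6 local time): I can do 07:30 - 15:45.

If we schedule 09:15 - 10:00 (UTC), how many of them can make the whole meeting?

1

Rosa in UTC: 14:45-20:45, 21:30-21:45 (add 9h to convert from UTC-9).
Elena in UTC: 09:15-11:45, 14:15-22:00 (add 9h to convert from UTC-9).
Jonas in UTC: 09:45-11:15, 15:00-22:00 (add 8h to convert from UTC-8).
Tara in UTC: 10:00-11:30, 12:45-19:15 (add 9h to convert from UTC-9).
Ana in UTC: 13:30-21:45 (add 6h to convert from UTC-6).
Elena can make the full 09:15-10:00 slot — that's 1.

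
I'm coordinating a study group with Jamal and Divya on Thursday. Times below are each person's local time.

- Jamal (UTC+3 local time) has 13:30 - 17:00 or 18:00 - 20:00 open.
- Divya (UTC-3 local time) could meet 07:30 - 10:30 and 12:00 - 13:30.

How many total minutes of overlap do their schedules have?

270

Jamal in UTC: 10:30-14:00, 15:00-17:00 (subtract 3h to convert from UTC+3).
Divya in UTC: 10:30-13:30, 15:00-16:30 (add 3h to convert from UTC-3).
Jamal ∩ Divya: 10:30-13:30, 15:00-16:30.
So the common availability across everyone is 10:30-13:30, 15:00-16:30.
Summing the common windows: 180 + 90 = 270 minutes.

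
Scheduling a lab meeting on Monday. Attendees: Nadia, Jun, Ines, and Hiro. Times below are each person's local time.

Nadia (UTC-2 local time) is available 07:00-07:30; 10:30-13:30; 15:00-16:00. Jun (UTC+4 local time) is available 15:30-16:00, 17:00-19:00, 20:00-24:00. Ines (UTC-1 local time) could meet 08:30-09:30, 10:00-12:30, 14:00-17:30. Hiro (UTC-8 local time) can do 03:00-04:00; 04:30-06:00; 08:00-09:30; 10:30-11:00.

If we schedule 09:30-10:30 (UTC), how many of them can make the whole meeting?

Nadia in UTC: 09:00-09:30, 12:30-15:30, 17:00-18:00 (add 2h to convert from UTC-2).
Jun in UTC: 11:30-12:00, 13:00-15:00, 16:00-20:00 (subtract 4h to convert from UTC+4).
Ines in UTC: 09:30-10:30, 11:00-13:30, 15:00-18:30 (add 1h to convert from UTC-1).
Hiro in UTC: 11:00-12:00, 12:30-14:00, 16:00-17:30, 18:30-19:00 (add 8h to convert from UTC-8).
Ines can make the full 09:30-10:30 slot — that's 1.

1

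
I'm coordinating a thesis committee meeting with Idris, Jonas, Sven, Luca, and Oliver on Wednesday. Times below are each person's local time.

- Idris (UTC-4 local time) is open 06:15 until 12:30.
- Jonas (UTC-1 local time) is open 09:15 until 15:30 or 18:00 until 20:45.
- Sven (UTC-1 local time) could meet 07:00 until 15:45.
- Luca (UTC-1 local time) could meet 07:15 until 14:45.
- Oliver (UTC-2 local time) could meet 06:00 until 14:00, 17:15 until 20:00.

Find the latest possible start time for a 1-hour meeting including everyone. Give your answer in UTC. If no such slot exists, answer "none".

14:45

Idris in UTC: 10:15-16:30 (add 4h to convert from UTC-4).
Jonas in UTC: 10:15-16:30, 19:00-21:45 (add 1h to convert from UTC-1).
Sven in UTC: 08:00-16:45 (add 1h to convert from UTC-1).
Luca in UTC: 08:15-15:45 (add 1h to convert from UTC-1).
Oliver in UTC: 08:00-16:00, 19:15-22:00 (add 2h to convert from UTC-2).
Idris ∩ Jonas: 10:15-16:30.
Idris ∩ Jonas ∩ Sven: 10:15-16:30.
Idris ∩ Jonas ∩ Sven ∩ Luca: 10:15-15:45.
Idris ∩ Jonas ∩ Sven ∩ Luca ∩ Oliver: 10:15-15:45.
The last common window of at least 60 minutes is 10:15-15:45; a 60-minute meeting can start as late as 14:45 and still end by 15:45.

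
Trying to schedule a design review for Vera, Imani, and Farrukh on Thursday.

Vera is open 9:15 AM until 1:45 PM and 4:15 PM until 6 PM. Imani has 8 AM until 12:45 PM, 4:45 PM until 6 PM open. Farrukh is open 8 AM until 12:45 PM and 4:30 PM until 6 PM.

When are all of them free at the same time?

09:15-12:45, 16:45-18:00

Vera ∩ Imani: 09:15-12:45, 16:45-18:00.
Vera ∩ Imani ∩ Farrukh: 09:15-12:45, 16:45-18:00.
Those are the intersection windows.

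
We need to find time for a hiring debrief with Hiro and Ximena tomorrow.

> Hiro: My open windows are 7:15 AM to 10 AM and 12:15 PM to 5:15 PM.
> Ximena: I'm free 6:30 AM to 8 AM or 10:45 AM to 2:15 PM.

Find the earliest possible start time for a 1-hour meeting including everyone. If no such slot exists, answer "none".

12:15

Hiro ∩ Ximena: 07:15-08:00, 12:15-14:15.
So the common availability across everyone is 07:15-08:00, 12:15-14:15.
The first common window of at least 60 minutes is 12:15-14:15, so the earliest start is 12:15.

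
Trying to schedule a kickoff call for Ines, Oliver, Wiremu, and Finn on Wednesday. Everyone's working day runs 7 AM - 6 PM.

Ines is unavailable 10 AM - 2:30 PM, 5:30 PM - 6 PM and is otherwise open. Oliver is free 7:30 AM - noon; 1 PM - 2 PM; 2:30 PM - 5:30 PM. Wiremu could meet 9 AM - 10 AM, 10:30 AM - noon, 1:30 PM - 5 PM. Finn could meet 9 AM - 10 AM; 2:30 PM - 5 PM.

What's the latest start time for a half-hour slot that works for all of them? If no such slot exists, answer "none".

16:30

Ines free: 07:00-10:00, 14:30-17:30 (invert busy blocks within the working day).
Oliver free: 07:30-12:00, 13:00-14:00, 14:30-17:30.
Wiremu free: 09:00-10:00, 10:30-12:00, 13:30-17:00.
Finn free: 09:00-10:00, 14:30-17:00.
Ines ∩ Oliver: 07:30-10:00, 14:30-17:30.
Ines ∩ Oliver ∩ Wiremu: 09:00-10:00, 14:30-17:00.
Ines ∩ Oliver ∩ Wiremu ∩ Finn: 09:00-10:00, 14:30-17:00.
The last common window of at least 30 minutes is 14:30-17:00; a 30-minute meeting can start as late as 16:30 and still end by 17:00.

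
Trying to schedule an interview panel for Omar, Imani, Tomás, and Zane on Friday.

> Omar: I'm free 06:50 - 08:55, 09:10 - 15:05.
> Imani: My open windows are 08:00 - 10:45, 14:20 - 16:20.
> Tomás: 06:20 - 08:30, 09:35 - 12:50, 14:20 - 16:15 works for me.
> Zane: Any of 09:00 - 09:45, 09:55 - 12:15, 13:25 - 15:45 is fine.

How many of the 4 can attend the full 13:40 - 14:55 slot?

2

Omar and Zane can make the full 13:40-14:55 slot — that's 2.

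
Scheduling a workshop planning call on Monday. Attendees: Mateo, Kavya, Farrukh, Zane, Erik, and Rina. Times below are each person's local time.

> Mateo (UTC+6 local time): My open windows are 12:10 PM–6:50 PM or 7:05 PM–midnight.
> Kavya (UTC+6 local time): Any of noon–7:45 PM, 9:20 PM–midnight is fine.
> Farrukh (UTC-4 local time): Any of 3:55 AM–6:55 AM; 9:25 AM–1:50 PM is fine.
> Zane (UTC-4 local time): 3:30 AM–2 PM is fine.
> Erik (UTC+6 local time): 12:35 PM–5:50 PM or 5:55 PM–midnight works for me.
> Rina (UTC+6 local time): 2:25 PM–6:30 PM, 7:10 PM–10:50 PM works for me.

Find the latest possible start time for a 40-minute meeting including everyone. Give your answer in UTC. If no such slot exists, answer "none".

16:10

Mateo in UTC: 06:10-12:50, 13:05-18:00 (subtract 6h to convert from UTC+6).
Kavya in UTC: 06:00-13:45, 15:20-18:00 (subtract 6h to convert from UTC+6).
Farrukh in UTC: 07:55-10:55, 13:25-17:50 (add 4h to convert from UTC-4).
Zane in UTC: 07:30-18:00 (add 4h to convert from UTC-4).
Erik in UTC: 06:35-11:50, 11:55-18:00 (subtract 6h to convert from UTC+6).
Rina in UTC: 08:25-12:30, 13:10-16:50 (subtract 6h to convert from UTC+6).
Mateo ∩ Kavya: 06:10-12:50, 13:05-13:45, 15:20-18:00.
Mateo ∩ Kavya ∩ Farrukh: 07:55-10:55, 13:25-13:45, 15:20-17:50.
Mateo ∩ Kavya ∩ Farrukh ∩ Zane: 07:55-10:55, 13:25-13:45, 15:20-17:50.
Mateo ∩ Kavya ∩ Farrukh ∩ Zane ∩ Erik: 07:55-10:55, 13:25-13:45, 15:20-17:50.
Mateo ∩ Kavya ∩ Farrukh ∩ Zane ∩ Erik ∩ Rina: 08:25-10:55, 13:25-13:45, 15:20-16:50.
The last common window of at least 40 minutes is 15:20-16:50; a 40-minute meeting can start as late as 16:10 and still end by 16:50.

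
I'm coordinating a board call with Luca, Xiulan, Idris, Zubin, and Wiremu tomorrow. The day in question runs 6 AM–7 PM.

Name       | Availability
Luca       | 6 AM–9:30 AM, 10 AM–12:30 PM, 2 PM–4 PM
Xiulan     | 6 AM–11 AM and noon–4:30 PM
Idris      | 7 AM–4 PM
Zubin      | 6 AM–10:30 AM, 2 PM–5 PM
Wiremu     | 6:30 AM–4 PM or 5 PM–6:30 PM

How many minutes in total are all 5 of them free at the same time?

300

Luca ∩ Xiulan: 06:00-09:30, 10:00-11:00, 12:00-12:30, 14:00-16:00.
Luca ∩ Xiulan ∩ Idris: 07:00-09:30, 10:00-11:00, 12:00-12:30, 14:00-16:00.
Luca ∩ Xiulan ∩ Idris ∩ Zubin: 07:00-09:30, 10:00-10:30, 14:00-16:00.
Luca ∩ Xiulan ∩ Idris ∩ Zubin ∩ Wiremu: 07:00-09:30, 10:00-10:30, 14:00-16:00.
So the common availability across everyone is 07:00-09:30, 10:00-10:30, 14:00-16:00.
Summing the common windows: 150 + 30 + 120 = 300 minutes.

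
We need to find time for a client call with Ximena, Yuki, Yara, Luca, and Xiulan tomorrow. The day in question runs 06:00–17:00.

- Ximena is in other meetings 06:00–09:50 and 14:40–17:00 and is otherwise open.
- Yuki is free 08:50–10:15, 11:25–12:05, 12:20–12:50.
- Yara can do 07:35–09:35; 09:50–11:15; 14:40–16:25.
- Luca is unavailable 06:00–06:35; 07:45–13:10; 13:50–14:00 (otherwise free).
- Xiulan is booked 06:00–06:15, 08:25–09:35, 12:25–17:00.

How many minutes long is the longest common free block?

Ximena free: 09:50-14:40 (invert busy blocks within the working day).
Yuki free: 08:50-10:15, 11:25-12:05, 12:20-12:50.
Yara free: 07:35-09:35, 09:50-11:15, 14:40-16:25.
Luca free: 06:35-07:45, 13:10-13:50, 14:00-17:00 (invert busy blocks within the working day).
Xiulan free: 06:15-08:25, 09:35-12:25 (invert busy blocks within the working day).
Ximena ∩ Yuki: 09:50-10:15, 11:25-12:05, 12:20-12:50.
Ximena ∩ Yuki ∩ Yara: 09:50-10:15.
Ximena ∩ Yuki ∩ Yara ∩ Luca: ∅.
Ximena ∩ Yuki ∩ Yara ∩ Luca ∩ Xiulan: ∅.
There is no time when everyone is free.
No common window exists, so the longest block is 0 minutes.

0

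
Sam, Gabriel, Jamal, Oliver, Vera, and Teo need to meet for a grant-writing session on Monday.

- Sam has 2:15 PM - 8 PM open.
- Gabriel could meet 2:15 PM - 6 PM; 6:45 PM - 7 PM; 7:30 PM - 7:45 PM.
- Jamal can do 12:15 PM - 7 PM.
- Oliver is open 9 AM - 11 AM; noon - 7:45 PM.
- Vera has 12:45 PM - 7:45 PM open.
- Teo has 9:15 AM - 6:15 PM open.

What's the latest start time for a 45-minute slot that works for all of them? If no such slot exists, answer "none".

17:15

Sam ∩ Gabriel: 14:15-18:00, 18:45-19:00, 19:30-19:45.
Sam ∩ Gabriel ∩ Jamal: 14:15-18:00, 18:45-19:00.
Sam ∩ Gabriel ∩ Jamal ∩ Oliver: 14:15-18:00, 18:45-19:00.
Sam ∩ Gabriel ∩ Jamal ∩ Oliver ∩ Vera: 14:15-18:00, 18:45-19:00.
Sam ∩ Gabriel ∩ Jamal ∩ Oliver ∩ Vera ∩ Teo: 14:15-18:00.
The last common window of at least 45 minutes is 14:15-18:00; a 45-minute meeting can start as late as 17:15 and still end by 18:00.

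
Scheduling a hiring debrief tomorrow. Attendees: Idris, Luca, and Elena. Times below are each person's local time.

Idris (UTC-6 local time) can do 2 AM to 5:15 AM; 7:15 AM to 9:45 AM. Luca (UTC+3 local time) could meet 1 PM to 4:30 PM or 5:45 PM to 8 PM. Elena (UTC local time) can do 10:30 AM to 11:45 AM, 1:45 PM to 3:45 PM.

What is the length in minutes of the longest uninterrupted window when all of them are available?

Idris in UTC: 08:00-11:15, 13:15-15:45 (add 6h to convert from UTC-6).
Luca in UTC: 10:00-13:30, 14:45-17:00 (subtract 3h to convert from UTC+3).
Elena in UTC: 10:30-11:45, 13:45-15:45.
Idris ∩ Luca: 10:00-11:15, 13:15-13:30, 14:45-15:45.
Idris ∩ Luca ∩ Elena: 10:30-11:15, 14:45-15:45.
The longest is 14:45-15:45 at 60 minutes.

60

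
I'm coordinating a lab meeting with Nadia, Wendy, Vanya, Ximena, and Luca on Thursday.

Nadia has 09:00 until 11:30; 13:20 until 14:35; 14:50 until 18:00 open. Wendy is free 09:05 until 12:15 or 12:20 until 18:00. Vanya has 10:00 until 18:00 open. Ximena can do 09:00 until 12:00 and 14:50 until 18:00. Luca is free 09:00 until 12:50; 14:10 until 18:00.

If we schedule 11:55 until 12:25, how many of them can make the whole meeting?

2

Vanya and Luca can make the full 11:55-12:25 slot — that's 2.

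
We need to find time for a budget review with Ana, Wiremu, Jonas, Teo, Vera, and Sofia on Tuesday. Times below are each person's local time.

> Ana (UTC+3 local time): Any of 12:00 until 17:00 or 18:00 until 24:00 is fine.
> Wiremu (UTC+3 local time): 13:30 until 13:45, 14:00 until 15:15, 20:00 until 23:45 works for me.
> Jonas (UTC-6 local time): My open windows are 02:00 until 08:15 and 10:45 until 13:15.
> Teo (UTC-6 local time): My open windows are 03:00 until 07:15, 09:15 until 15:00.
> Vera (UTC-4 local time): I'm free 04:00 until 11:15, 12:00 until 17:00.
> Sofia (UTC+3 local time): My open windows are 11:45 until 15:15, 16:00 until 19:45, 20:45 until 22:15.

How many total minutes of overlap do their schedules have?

Ana in UTC: 09:00-14:00, 15:00-21:00 (subtract 3h to convert from UTC+3).
Wiremu in UTC: 10:30-10:45, 11:00-12:15, 17:00-20:45 (subtract 3h to convert from UTC+3).
Jonas in UTC: 08:00-14:15, 16:45-19:15 (add 6h to convert from UTC-6).
Teo in UTC: 09:00-13:15, 15:15-21:00 (add 6h to convert from UTC-6).
Vera in UTC: 08:00-15:15, 16:00-21:00 (add 4h to convert from UTC-4).
Sofia in UTC: 08:45-12:15, 13:00-16:45, 17:45-19:15 (subtract 3h to convert from UTC+3).
Ana ∩ Wiremu: 10:30-10:45, 11:00-12:15, 17:00-20:45.
Ana ∩ Wiremu ∩ Jonas: 10:30-10:45, 11:00-12:15, 17:00-19:15.
Ana ∩ Wiremu ∩ Jonas ∩ Teo: 10:30-10:45, 11:00-12:15, 17:00-19:15.
Ana ∩ Wiremu ∩ Jonas ∩ Teo ∩ Vera: 10:30-10:45, 11:00-12:15, 17:00-19:15.
Ana ∩ Wiremu ∩ Jonas ∩ Teo ∩ Vera ∩ Sofia: 10:30-10:45, 11:00-12:15, 17:45-19:15.
Summing the common windows: 15 + 75 + 90 = 180 minutes.

180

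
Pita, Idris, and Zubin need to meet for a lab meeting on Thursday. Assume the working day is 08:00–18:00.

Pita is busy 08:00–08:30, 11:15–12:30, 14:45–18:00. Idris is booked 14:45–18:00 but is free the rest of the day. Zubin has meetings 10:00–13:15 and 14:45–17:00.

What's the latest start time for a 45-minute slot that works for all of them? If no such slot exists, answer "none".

Pita free: 08:30-11:15, 12:30-14:45 (invert busy blocks within the working day).
Idris free: 08:00-14:45 (invert busy blocks within the working day).
Zubin free: 08:00-10:00, 13:15-14:45, 17:00-18:00 (invert busy blocks within the working day).
Pita ∩ Idris: 08:30-11:15, 12:30-14:45.
Pita ∩ Idris ∩ Zubin: 08:30-10:00, 13:15-14:45.
So the common availability across everyone is 08:30-10:00, 13:15-14:45.
The last common window of at least 45 minutes is 13:15-14:45; a 45-minute meeting can start as late as 14:00 and still end by 14:45.

14:00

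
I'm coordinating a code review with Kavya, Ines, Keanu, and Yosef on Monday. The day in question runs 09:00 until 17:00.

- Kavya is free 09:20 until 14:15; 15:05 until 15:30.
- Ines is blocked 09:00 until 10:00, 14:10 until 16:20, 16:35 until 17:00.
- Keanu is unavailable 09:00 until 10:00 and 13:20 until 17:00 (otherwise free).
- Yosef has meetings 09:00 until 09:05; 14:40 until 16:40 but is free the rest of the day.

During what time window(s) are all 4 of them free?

Kavya free: 09:20-14:15, 15:05-15:30.
Ines free: 10:00-14:10, 16:20-16:35 (invert busy blocks within the working day).
Keanu free: 10:00-13:20 (invert busy blocks within the working day).
Yosef free: 09:05-14:40, 16:40-17:00 (invert busy blocks within the working day).
Kavya ∩ Ines: 10:00-14:10.
Kavya ∩ Ines ∩ Keanu: 10:00-13:20.
Kavya ∩ Ines ∩ Keanu ∩ Yosef: 10:00-13:20.

10:00-13:20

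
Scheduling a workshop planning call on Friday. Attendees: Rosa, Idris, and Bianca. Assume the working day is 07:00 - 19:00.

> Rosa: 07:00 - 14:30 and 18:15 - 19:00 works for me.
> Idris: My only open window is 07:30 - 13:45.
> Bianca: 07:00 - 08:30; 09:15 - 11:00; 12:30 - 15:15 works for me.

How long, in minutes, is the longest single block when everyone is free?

105

Rosa ∩ Idris: 07:30-13:45.
Rosa ∩ Idris ∩ Bianca: 07:30-08:30, 09:15-11:00, 12:30-13:45.
So the common availability across everyone is 07:30-08:30, 09:15-11:00, 12:30-13:45.
The longest is 09:15-11:00 at 105 minutes.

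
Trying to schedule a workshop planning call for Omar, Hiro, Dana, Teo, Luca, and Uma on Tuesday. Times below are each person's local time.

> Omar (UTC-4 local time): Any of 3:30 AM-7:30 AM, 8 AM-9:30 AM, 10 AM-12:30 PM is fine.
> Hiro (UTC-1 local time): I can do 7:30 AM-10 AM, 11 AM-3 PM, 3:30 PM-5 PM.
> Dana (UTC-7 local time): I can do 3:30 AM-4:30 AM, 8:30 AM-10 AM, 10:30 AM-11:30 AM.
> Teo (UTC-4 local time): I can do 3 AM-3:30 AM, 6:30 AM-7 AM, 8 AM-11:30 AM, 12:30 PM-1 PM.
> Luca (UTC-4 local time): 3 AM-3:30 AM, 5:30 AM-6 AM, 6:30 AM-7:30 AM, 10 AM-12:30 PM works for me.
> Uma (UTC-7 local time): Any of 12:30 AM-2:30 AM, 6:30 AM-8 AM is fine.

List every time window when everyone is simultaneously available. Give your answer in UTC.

Omar in UTC: 07:30-11:30, 12:00-13:30, 14:00-16:30 (add 4h to convert from UTC-4).
Hiro in UTC: 08:30-11:00, 12:00-16:00, 16:30-18:00 (add 1h to convert from UTC-1).
Dana in UTC: 10:30-11:30, 15:30-17:00, 17:30-18:30 (add 7h to convert from UTC-7).
Teo in UTC: 07:00-07:30, 10:30-11:00, 12:00-15:30, 16:30-17:00 (add 4h to convert from UTC-4).
Luca in UTC: 07:00-07:30, 09:30-10:00, 10:30-11:30, 14:00-16:30 (add 4h to convert from UTC-4).
Uma in UTC: 07:30-09:30, 13:30-15:00 (add 7h to convert from UTC-7).
Omar ∩ Hiro: 08:30-11:00, 12:00-13:30, 14:00-16:00.
Omar ∩ Hiro ∩ Dana: 10:30-11:00, 15:30-16:00.
Omar ∩ Hiro ∩ Dana ∩ Teo: 10:30-11:00.
Omar ∩ Hiro ∩ Dana ∩ Teo ∩ Luca: 10:30-11:00.
Omar ∩ Hiro ∩ Dana ∩ Teo ∩ Luca ∩ Uma: ∅.
There is no time when everyone is free.

none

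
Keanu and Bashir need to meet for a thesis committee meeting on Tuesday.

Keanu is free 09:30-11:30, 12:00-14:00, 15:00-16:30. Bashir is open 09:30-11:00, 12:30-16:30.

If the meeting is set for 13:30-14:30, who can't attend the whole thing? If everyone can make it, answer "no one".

Keanu: not fully free for 13:30-14:30. Bashir: free for 13:30-14:30.

Keanu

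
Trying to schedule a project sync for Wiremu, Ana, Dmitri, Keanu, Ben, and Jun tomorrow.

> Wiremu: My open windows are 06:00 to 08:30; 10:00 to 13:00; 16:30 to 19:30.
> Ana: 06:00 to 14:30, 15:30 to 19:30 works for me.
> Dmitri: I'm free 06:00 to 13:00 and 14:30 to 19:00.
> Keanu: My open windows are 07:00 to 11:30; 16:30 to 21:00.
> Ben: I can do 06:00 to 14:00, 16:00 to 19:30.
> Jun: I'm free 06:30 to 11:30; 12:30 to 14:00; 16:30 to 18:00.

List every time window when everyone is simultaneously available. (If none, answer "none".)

07:00-08:30, 10:00-11:30, 16:30-18:00

Wiremu ∩ Ana: 06:00-08:30, 10:00-13:00, 16:30-19:30.
Wiremu ∩ Ana ∩ Dmitri: 06:00-08:30, 10:00-13:00, 16:30-19:00.
Wiremu ∩ Ana ∩ Dmitri ∩ Keanu: 07:00-08:30, 10:00-11:30, 16:30-19:00.
Wiremu ∩ Ana ∩ Dmitri ∩ Keanu ∩ Ben: 07:00-08:30, 10:00-11:30, 16:30-19:00.
Wiremu ∩ Ana ∩ Dmitri ∩ Keanu ∩ Ben ∩ Jun: 07:00-08:30, 10:00-11:30, 16:30-18:00.
So the common availability across everyone is 07:00-08:30, 10:00-11:30, 16:30-18:00.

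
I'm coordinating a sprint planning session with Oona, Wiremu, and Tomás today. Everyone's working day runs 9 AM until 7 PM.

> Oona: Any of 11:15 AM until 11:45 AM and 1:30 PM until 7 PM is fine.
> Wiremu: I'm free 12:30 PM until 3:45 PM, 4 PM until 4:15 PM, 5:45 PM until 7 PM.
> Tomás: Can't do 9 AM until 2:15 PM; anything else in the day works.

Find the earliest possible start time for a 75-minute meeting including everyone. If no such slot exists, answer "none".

Oona free: 11:15-11:45, 13:30-19:00.
Wiremu free: 12:30-15:45, 16:00-16:15, 17:45-19:00.
Tomás free: 14:15-19:00 (invert busy blocks within the working day).
Oona ∩ Wiremu: 13:30-15:45, 16:00-16:15, 17:45-19:00.
Oona ∩ Wiremu ∩ Tomás: 14:15-15:45, 16:00-16:15, 17:45-19:00.
The first common window of at least 75 minutes is 14:15-15:45, so the earliest start is 14:15.

14:15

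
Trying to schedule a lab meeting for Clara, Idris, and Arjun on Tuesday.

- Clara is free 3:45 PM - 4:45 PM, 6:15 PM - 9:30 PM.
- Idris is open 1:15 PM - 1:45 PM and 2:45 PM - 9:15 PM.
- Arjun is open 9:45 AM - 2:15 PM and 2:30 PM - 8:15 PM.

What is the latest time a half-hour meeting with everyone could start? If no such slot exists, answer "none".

Clara ∩ Idris: 15:45-16:45, 18:15-21:15.
Clara ∩ Idris ∩ Arjun: 15:45-16:45, 18:15-20:15.
The last common window of at least 30 minutes is 18:15-20:15; a 30-minute meeting can start as late as 19:45 and still end by 20:15.

19:45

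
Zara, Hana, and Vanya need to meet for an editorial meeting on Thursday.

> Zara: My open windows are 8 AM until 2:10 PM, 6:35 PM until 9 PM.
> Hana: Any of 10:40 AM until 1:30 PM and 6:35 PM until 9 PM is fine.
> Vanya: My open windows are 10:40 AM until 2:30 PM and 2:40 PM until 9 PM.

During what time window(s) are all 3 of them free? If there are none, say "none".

Zara ∩ Hana: 10:40-13:30, 18:35-21:00.
Zara ∩ Hana ∩ Vanya: 10:40-13:30, 18:35-21:00.
So the common availability across everyone is 10:40-13:30, 18:35-21:00.

10:40-13:30, 18:35-21:00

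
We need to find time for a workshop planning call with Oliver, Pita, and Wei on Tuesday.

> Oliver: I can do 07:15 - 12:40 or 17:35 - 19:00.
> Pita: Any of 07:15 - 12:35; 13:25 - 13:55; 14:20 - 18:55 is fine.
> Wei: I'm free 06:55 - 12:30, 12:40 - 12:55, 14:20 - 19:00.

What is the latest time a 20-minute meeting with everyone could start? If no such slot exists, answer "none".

18:35

Oliver ∩ Pita: 07:15-12:35, 17:35-18:55.
Oliver ∩ Pita ∩ Wei: 07:15-12:30, 17:35-18:55.
The last common window of at least 20 minutes is 17:35-18:55; a 20-minute meeting can start as late as 18:35 and still end by 18:55.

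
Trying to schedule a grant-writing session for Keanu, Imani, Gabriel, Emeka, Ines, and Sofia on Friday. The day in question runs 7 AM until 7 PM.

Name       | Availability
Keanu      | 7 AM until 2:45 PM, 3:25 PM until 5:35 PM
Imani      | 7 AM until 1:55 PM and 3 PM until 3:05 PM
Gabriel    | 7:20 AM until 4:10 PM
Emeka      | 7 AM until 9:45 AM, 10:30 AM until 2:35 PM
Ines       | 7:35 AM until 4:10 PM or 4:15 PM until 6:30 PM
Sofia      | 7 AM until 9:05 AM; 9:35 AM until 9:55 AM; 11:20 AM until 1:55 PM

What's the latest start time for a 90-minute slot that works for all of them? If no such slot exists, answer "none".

12:25

Keanu ∩ Imani: 07:00-13:55.
Keanu ∩ Imani ∩ Gabriel: 07:20-13:55.
Keanu ∩ Imani ∩ Gabriel ∩ Emeka: 07:20-09:45, 10:30-13:55.
Keanu ∩ Imani ∩ Gabriel ∩ Emeka ∩ Ines: 07:35-09:45, 10:30-13:55.
Keanu ∩ Imani ∩ Gabriel ∩ Emeka ∩ Ines ∩ Sofia: 07:35-09:05, 09:35-09:45, 11:20-13:55.
The last common window of at least 90 minutes is 11:20-13:55; a 90-minute meeting can start as late as 12:25 and still end by 13:55.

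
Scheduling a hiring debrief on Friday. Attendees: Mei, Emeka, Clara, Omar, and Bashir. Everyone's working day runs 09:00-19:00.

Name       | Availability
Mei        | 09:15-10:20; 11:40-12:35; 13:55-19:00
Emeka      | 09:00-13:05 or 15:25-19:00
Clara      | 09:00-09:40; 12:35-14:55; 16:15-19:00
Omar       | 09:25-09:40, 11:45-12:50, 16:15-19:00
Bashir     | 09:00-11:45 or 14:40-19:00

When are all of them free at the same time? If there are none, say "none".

09:25-09:40, 16:15-19:00

Mei ∩ Emeka: 09:15-10:20, 11:40-12:35, 15:25-19:00.
Mei ∩ Emeka ∩ Clara: 09:15-09:40, 16:15-19:00.
Mei ∩ Emeka ∩ Clara ∩ Omar: 09:25-09:40, 16:15-19:00.
Mei ∩ Emeka ∩ Clara ∩ Omar ∩ Bashir: 09:25-09:40, 16:15-19:00.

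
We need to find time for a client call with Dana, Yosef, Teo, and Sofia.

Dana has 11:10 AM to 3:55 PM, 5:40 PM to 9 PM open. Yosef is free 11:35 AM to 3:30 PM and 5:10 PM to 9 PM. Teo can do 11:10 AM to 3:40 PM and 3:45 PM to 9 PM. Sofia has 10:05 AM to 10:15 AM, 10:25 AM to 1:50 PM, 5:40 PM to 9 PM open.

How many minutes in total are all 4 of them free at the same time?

335

Dana ∩ Yosef: 11:35-15:30, 17:40-21:00.
Dana ∩ Yosef ∩ Teo: 11:35-15:30, 17:40-21:00.
Dana ∩ Yosef ∩ Teo ∩ Sofia: 11:35-13:50, 17:40-21:00.
Summing the common windows: 135 + 200 = 335 minutes.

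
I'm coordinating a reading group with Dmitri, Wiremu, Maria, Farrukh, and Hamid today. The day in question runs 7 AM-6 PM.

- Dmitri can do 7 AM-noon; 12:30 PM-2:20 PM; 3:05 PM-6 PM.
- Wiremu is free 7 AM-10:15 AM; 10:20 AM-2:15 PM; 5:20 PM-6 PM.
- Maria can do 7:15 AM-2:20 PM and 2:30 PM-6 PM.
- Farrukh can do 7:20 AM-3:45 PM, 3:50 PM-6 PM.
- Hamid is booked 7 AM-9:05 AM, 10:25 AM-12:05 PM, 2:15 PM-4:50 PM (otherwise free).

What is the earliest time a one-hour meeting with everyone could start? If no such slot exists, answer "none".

Dmitri free: 07:00-12:00, 12:30-14:20, 15:05-18:00.
Wiremu free: 07:00-10:15, 10:20-14:15, 17:20-18:00.
Maria free: 07:15-14:20, 14:30-18:00.
Farrukh free: 07:20-15:45, 15:50-18:00.
Hamid free: 09:05-10:25, 12:05-14:15, 16:50-18:00 (invert busy blocks within the working day).
Dmitri ∩ Wiremu: 07:00-10:15, 10:20-12:00, 12:30-14:15, 17:20-18:00.
Dmitri ∩ Wiremu ∩ Maria: 07:15-10:15, 10:20-12:00, 12:30-14:15, 17:20-18:00.
Dmitri ∩ Wiremu ∩ Maria ∩ Farrukh: 07:20-10:15, 10:20-12:00, 12:30-14:15, 17:20-18:00.
Dmitri ∩ Wiremu ∩ Maria ∩ Farrukh ∩ Hamid: 09:05-10:15, 10:20-10:25, 12:30-14:15, 17:20-18:00.
Those are the intersection windows.
The first common window of at least 60 minutes is 09:05-10:15, so the earliest start is 09:05.

09:05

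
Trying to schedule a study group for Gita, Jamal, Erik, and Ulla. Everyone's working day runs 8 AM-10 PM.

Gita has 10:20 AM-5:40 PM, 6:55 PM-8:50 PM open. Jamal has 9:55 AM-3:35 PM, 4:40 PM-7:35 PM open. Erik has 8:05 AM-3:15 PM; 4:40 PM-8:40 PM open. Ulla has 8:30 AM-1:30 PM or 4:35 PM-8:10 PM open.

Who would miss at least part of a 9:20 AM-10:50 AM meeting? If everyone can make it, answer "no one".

Gita: not fully free for 09:20-10:50. Jamal: not fully free for 09:20-10:50. Erik: free for 09:20-10:50. Ulla: free for 09:20-10:50.

Gita, Jamal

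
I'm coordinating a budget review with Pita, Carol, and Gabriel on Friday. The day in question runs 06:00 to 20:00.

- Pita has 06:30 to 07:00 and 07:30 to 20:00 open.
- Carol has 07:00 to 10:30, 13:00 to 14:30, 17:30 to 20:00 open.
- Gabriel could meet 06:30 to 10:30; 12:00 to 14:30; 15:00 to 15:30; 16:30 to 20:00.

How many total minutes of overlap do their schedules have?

Pita ∩ Carol: 07:30-10:30, 13:00-14:30, 17:30-20:00.
Pita ∩ Carol ∩ Gabriel: 07:30-10:30, 13:00-14:30, 17:30-20:00.
Summing the common windows: 180 + 90 + 150 = 420 minutes.

420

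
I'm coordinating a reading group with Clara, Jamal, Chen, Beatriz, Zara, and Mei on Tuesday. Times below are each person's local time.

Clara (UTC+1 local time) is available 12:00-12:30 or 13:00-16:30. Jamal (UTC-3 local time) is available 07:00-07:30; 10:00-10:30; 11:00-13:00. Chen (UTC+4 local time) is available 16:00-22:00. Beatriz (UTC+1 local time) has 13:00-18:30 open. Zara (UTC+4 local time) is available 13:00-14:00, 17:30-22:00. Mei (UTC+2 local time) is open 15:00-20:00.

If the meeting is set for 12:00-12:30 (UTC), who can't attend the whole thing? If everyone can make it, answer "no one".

Clara in UTC: 11:00-11:30, 12:00-15:30 (subtract 1h to convert from UTC+1).
Jamal in UTC: 10:00-10:30, 13:00-13:30, 14:00-16:00 (add 3h to convert from UTC-3).
Chen in UTC: 12:00-18:00 (subtract 4h to convert from UTC+4).
Beatriz in UTC: 12:00-17:30 (subtract 1h to convert from UTC+1).
Zara in UTC: 09:00-10:00, 13:30-18:00 (subtract 4h to convert from UTC+4).
Mei in UTC: 13:00-18:00 (subtract 2h to convert from UTC+2).
Clara: free for 12:00-12:30. Jamal: not fully free for 12:00-12:30. Chen: free for 12:00-12:30. Beatriz: free for 12:00-12:30. Zara: not fully free for 12:00-12:30. Mei: not fully free for 12:00-12:30.

Jamal, Mei, Zara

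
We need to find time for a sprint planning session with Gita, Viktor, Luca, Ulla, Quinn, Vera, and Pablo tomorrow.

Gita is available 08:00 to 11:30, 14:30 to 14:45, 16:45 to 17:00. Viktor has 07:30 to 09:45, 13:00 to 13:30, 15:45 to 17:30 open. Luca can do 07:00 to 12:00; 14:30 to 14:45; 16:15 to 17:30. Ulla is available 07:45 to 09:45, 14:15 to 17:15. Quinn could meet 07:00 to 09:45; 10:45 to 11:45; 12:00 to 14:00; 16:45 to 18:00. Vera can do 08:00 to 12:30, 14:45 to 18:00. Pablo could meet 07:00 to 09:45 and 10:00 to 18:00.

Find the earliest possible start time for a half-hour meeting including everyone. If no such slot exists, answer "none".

Gita ∩ Viktor: 08:00-09:45, 16:45-17:00.
Gita ∩ Viktor ∩ Luca: 08:00-09:45, 16:45-17:00.
Gita ∩ Viktor ∩ Luca ∩ Ulla: 08:00-09:45, 16:45-17:00.
Gita ∩ Viktor ∩ Luca ∩ Ulla ∩ Quinn: 08:00-09:45, 16:45-17:00.
Gita ∩ Viktor ∩ Luca ∩ Ulla ∩ Quinn ∩ Vera: 08:00-09:45, 16:45-17:00.
Gita ∩ Viktor ∩ Luca ∩ Ulla ∩ Quinn ∩ Vera ∩ Pablo: 08:00-09:45, 16:45-17:00.
The first common window of at least 30 minutes is 08:00-09:45, so the earliest start is 08:00.

08:00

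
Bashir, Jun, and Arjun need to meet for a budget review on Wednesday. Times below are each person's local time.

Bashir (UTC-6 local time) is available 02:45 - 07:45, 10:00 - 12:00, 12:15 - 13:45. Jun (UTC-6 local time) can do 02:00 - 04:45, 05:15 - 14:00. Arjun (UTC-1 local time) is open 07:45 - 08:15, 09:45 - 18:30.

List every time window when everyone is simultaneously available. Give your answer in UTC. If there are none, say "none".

Bashir in UTC: 08:45-13:45, 16:00-18:00, 18:15-19:45 (add 6h to convert from UTC-6).
Jun in UTC: 08:00-10:45, 11:15-20:00 (add 6h to convert from UTC-6).
Arjun in UTC: 08:45-09:15, 10:45-19:30 (add 1h to convert from UTC-1).
Bashir ∩ Jun: 08:45-10:45, 11:15-13:45, 16:00-18:00, 18:15-19:45.
Bashir ∩ Jun ∩ Arjun: 08:45-09:15, 11:15-13:45, 16:00-18:00, 18:15-19:30.

08:45-09:15, 11:15-13:45, 16:00-18:00, 18:15-19:30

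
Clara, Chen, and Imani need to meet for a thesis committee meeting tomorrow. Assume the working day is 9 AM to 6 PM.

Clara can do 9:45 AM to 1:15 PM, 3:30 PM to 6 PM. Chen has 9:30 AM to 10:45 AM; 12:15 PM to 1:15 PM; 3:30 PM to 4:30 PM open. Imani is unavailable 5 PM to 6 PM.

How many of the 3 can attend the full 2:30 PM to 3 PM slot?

1

Clara free: 09:45-13:15, 15:30-18:00.
Chen free: 09:30-10:45, 12:15-13:15, 15:30-16:30.
Imani free: 09:00-17:00 (invert busy blocks within the working day).
Imani can make the full 14:30-15:00 slot — that's 1.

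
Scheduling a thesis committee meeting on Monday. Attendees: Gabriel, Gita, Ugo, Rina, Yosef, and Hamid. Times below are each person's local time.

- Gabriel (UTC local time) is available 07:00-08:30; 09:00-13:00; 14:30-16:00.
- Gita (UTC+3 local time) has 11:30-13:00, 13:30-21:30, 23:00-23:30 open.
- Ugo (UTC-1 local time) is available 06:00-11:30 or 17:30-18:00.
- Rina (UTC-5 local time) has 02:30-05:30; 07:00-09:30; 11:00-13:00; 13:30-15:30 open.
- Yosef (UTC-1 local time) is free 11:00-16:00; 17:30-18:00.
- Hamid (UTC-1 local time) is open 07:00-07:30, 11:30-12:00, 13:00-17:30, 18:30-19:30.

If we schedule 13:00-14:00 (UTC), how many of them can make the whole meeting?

Gabriel in UTC: 07:00-08:30, 09:00-13:00, 14:30-16:00.
Gita in UTC: 08:30-10:00, 10:30-18:30, 20:00-20:30 (subtract 3h to convert from UTC+3).
Ugo in UTC: 07:00-12:30, 18:30-19:00 (add 1h to convert from UTC-1).
Rina in UTC: 07:30-10:30, 12:00-14:30, 16:00-18:00, 18:30-20:30 (add 5h to convert from UTC-5).
Yosef in UTC: 12:00-17:00, 18:30-19:00 (add 1h to convert from UTC-1).
Hamid in UTC: 08:00-08:30, 12:30-13:00, 14:00-18:30, 19:30-20:30 (add 1h to convert from UTC-1).
Gita, Rina, and Yosef can make the full 13:00-14:00 slot — that's 3.

3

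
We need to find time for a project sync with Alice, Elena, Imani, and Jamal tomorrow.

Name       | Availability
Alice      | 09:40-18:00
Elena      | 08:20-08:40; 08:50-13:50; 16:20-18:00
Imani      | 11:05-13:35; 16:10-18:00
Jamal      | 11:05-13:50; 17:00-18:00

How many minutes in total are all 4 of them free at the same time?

210

Alice ∩ Elena: 09:40-13:50, 16:20-18:00.
Alice ∩ Elena ∩ Imani: 11:05-13:35, 16:20-18:00.
Alice ∩ Elena ∩ Imani ∩ Jamal: 11:05-13:35, 17:00-18:00.
Summing the common windows: 150 + 60 = 210 minutes.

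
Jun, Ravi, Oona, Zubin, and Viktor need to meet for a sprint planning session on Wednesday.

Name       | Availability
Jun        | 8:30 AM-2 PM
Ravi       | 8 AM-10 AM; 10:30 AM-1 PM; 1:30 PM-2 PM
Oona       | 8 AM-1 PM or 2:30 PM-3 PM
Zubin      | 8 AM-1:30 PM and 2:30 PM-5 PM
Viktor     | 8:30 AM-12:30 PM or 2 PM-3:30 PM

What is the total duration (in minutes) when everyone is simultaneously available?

210

Jun ∩ Ravi: 08:30-10:00, 10:30-13:00, 13:30-14:00.
Jun ∩ Ravi ∩ Oona: 08:30-10:00, 10:30-13:00.
Jun ∩ Ravi ∩ Oona ∩ Zubin: 08:30-10:00, 10:30-13:00.
Jun ∩ Ravi ∩ Oona ∩ Zubin ∩ Viktor: 08:30-10:00, 10:30-12:30.
Those are the intersection windows.
Summing the common windows: 90 + 120 = 210 minutes.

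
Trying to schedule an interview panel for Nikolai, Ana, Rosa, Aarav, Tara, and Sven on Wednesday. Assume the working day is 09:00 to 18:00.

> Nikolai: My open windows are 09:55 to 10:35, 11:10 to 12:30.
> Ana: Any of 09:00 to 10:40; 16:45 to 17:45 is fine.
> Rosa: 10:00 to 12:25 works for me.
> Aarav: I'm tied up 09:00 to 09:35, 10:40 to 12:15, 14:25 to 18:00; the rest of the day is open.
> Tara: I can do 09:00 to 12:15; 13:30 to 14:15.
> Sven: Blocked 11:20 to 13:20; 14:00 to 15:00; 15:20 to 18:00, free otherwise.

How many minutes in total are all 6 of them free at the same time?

35

Nikolai free: 09:55-10:35, 11:10-12:30.
Ana free: 09:00-10:40, 16:45-17:45.
Rosa free: 10:00-12:25.
Aarav free: 09:35-10:40, 12:15-14:25 (invert busy blocks within the working day).
Tara free: 09:00-12:15, 13:30-14:15.
Sven free: 09:00-11:20, 13:20-14:00, 15:00-15:20 (invert busy blocks within the working day).
Nikolai ∩ Ana: 09:55-10:35.
Nikolai ∩ Ana ∩ Rosa: 10:00-10:35.
Nikolai ∩ Ana ∩ Rosa ∩ Aarav: 10:00-10:35.
Nikolai ∩ Ana ∩ Rosa ∩ Aarav ∩ Tara: 10:00-10:35.
Nikolai ∩ Ana ∩ Rosa ∩ Aarav ∩ Tara ∩ Sven: 10:00-10:35.
That's a single block of 35 minutes.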